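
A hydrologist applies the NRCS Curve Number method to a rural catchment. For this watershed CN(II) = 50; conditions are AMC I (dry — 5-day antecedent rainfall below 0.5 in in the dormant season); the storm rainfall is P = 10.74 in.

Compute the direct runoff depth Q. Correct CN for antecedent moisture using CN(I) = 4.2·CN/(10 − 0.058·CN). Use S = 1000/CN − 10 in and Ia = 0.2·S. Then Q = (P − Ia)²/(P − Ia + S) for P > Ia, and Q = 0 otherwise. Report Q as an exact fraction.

Q = 39400729/32840850 in ≈ 1.200 in

Dry (AMC I): CN(I) = 4.2·50/(10 − 0.058·50) = 210/(71/10) = 2100/71 ≈ 29.577
Max retention: S = 1000/(2100/71) − 10 = 500/21 in (≈ 23.810 in)
Initial abstraction Ia = S/5 = (500/21)/5 = 100/21 ≈ 4.762 in
P − Ia = 10.740 − 4.762 = 6277/1050 ≈ 5.978 in (> 0, runoff occurs)
Q = (6277/1050)²/((6277/1050) + 500/21) = (39400729/1102500)/(31277/1050) = 39400729/32840850 in ≈ 1.200 in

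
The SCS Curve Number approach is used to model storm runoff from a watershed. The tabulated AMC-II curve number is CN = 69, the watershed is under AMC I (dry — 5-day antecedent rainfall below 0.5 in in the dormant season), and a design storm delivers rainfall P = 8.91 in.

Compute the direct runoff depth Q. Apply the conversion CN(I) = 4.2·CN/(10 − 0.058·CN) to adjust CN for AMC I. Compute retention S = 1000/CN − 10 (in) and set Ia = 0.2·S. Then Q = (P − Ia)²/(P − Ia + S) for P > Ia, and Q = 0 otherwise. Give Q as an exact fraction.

Q = 962476761481/366750449100 in ≈ 2.624 in

Adjust CN=69 to AMC I: 4.2·69/(10 − 0.058·69) → (1449/5) ÷ (2999/500) = 144900/2999 ≈ 48.316
Retention S: 1000/CN − 10 with CN=48.316 → S = 15500/1449 ≈ 10.697 in
Ia = 0.2·(15500/1449) = 3100/1449 in ≈ 2.139 in
P − Ia = 8.910 − 2.139 = 981059/144900 ≈ 6.771 in (> 0, runoff occurs)
Q: (981059/144900)² ÷ (2531059/144900) = 962476761481/366750449100 in (≈ 2.624 in)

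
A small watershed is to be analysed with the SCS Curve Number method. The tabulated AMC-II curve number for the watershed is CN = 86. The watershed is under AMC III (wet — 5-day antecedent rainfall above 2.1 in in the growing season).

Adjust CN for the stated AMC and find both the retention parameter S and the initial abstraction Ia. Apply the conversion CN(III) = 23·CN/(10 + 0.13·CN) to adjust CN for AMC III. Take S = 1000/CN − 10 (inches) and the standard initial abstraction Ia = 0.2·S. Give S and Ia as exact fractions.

Wet (AMC III): CN(III) = 23·86/(10 + 0.13·86) = 1978/(1059/50) = 98900/1059 ≈ 93.390
Max retention: S = 1000/(98900/1059) − 10 = 700/989 in (≈ 0.708 in)
Ia = 0.2·(700/989) = 140/989 in ≈ 0.142 in

S = 700/989 in ≈ 0.708 in; Ia = 140/989 in ≈ 0.142 in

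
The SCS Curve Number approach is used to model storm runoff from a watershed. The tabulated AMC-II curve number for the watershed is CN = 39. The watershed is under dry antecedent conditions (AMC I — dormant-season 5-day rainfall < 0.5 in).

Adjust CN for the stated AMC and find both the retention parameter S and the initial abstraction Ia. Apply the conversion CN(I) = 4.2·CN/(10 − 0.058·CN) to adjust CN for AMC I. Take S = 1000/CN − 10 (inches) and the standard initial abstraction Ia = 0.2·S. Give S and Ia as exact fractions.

S = 30500/819 in ≈ 37.241 in; Ia = 6100/819 in ≈ 7.448 in

CN(I) from CN(II)=39: (4.2·39)/(10 − 0.058·39) = 81900/3869 ≈ 21.168
S = 1000/(81900/3869) − 10 = 30500/819 in ≈ 37.241 in
Initial abstraction Ia = S/5 = (30500/819)/5 = 6100/819 ≈ 7.448 in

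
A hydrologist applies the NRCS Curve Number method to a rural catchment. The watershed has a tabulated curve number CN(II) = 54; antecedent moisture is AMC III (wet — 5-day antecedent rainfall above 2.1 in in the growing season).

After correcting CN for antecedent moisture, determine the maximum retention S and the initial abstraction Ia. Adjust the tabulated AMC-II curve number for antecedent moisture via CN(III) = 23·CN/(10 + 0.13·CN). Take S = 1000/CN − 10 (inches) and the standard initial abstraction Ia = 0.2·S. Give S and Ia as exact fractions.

S = 100/27 in ≈ 3.704 in; Ia = 20/27 in ≈ 0.741 in

Adjust CN=54 to AMC III: 23·54/(10 + 0.13·54) → 1242 ÷ (851/50) = 2700/37 ≈ 72.973
S = 1000/(2700/37) − 10 = 100/27 in ≈ 3.704 in
Initial abstraction Ia = S/5 = (100/27)/5 = 20/27 ≈ 0.741 in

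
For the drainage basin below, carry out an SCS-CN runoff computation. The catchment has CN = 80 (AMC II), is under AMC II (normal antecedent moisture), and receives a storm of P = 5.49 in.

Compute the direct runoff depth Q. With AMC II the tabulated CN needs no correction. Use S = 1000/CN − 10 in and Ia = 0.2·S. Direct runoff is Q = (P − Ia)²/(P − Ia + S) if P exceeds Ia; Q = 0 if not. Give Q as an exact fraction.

Q = 249001/74900 in ≈ 3.324 in

CN(II) = 80; AMC II needs no correction.
S = 1000/80 − 10 = 5/2 in ≈ 2.500 in
Ia = 0.2S: 0.2·2.500 = 0.500 in (exactly 1/2)
Since P=5.490 > Ia=0.500: effective rainfall P−Ia = 499/100 in
Runoff Q = (P−Ia)²/(P−Ia+S) = (4.990)²/(4.990+2.500) = 249001/74900 ≈ 3.324 in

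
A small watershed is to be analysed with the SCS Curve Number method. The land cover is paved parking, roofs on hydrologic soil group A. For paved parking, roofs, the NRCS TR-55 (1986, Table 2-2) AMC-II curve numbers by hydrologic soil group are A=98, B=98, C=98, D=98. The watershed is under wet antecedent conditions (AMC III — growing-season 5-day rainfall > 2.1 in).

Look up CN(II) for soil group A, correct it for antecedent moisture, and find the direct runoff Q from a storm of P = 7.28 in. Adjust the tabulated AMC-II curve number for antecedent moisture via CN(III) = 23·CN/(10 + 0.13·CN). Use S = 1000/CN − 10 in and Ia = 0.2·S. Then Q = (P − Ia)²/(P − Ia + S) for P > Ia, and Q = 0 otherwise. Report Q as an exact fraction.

NRCS table: paved parking, roofs, soil group A → CN(II) = 98
Adjust CN=98 to AMC III: 23·98/(10 + 0.13·98) → 2254 ÷ (1137/50) = 112700/1137 ≈ 99.120
S = 1000/(112700/1137) − 10 = 100/1127 in ≈ 0.089 in
Initial abstraction Ia = S/5 = (100/1127)/5 = 20/1127 ≈ 0.018 in
P − Ia = 7.280 − 0.018 = 204614/28175 ≈ 7.262 in (> 0, runoff occurs)
Q: (204614/28175)² ÷ (207114/28175) = 20933444498/2917718475 in (≈ 7.175 in)

Q = 20933444498/2917718475 in ≈ 7.175 in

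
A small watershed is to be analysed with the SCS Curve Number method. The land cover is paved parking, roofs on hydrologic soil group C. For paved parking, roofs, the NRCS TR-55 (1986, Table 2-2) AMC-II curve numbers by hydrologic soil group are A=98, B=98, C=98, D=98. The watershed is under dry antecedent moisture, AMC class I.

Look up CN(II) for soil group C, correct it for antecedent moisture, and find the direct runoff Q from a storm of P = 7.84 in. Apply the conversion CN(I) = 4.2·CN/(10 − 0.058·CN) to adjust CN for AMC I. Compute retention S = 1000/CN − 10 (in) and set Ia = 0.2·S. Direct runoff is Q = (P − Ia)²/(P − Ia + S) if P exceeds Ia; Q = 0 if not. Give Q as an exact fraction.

NRCS table: paved parking, roofs, soil group C → CN(II) = 98
Dry (AMC I): CN(I) = 4.2·98/(10 − 0.058·98) = (2058/5)/(1079/250) = 102900/1079 ≈ 95.366
Max retention: S = 1000/(102900/1079) − 10 = 500/1029 in (≈ 0.486 in)
Ia = 0.2·(500/1029) = 100/1029 in ≈ 0.097 in
Excess rainfall: 7.840 − 0.097 = 7.743 in; P > Ia so Q > 0
Q = (199184/25725)²/((199184/25725) + 500/1029) = (39674265856/661775625)/(211684/25725) = 9918566464/1361392725 in ≈ 7.286 in

Q = 9918566464/1361392725 in ≈ 7.286 in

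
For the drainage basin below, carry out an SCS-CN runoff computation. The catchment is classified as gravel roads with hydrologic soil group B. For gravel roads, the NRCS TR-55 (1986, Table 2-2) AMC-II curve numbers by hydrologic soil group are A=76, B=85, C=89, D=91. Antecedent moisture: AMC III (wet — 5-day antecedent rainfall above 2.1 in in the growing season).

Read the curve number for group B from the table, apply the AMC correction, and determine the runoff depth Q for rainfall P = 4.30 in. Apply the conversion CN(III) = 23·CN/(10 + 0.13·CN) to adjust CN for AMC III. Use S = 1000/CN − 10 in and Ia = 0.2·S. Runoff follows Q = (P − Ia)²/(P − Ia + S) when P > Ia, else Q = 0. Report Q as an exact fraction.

NRCS table: gravel roads, soil group B → CN(II) = 85
CN(III) from CN(II)=85: (23·85)/(10 + 0.13·85) = 39100/421 ≈ 92.874
Retention S: 1000/CN − 10 with CN=92.874 → S = 300/391 ≈ 0.767 in
Ia = 0.2S: 0.2·0.767 = 0.153 in (exactly 60/391)
P − Ia = 4.300 − 0.153 = 16213/3910 ≈ 4.147 in (> 0, runoff occurs)
Q: (16213/3910)² ÷ (19213/3910) = 262861369/75122830 in (≈ 3.499 in)

Q = 262861369/75122830 in ≈ 3.499 in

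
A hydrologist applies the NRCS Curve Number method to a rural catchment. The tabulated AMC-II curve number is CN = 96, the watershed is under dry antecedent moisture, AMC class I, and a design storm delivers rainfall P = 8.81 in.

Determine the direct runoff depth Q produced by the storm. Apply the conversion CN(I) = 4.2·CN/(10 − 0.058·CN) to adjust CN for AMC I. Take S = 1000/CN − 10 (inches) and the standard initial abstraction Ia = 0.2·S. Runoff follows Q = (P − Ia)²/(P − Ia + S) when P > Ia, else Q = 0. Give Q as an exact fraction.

Q = 2943388009/381168900 in ≈ 7.722 in

CN(I) from CN(II)=96: (4.2·96)/(10 − 0.058·96) = 25200/277 ≈ 90.975
Max retention: S = 1000/(25200/277) − 10 = 125/126 in (≈ 0.992 in)
Initial abstraction Ia = S/5 = (125/126)/5 = 25/126 ≈ 0.198 in
Excess rainfall: 8.810 − 0.198 = 8.612 in; P > Ia so Q > 0
Runoff Q = (P−Ia)²/(P−Ia+S) = (8.612)²/(8.612+0.992) = 2943388009/381168900 ≈ 7.722 in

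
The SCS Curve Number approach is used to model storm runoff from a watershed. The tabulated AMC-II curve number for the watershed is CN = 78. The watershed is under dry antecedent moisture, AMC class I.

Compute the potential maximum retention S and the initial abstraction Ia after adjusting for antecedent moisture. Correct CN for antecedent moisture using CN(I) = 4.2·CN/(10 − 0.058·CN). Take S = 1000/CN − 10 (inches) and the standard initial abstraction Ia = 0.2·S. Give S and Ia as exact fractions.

S = 5500/819 in ≈ 6.716 in; Ia = 1100/819 in ≈ 1.343 in

Dry (AMC I): CN(I) = 4.2·78/(10 − 0.058·78) = (1638/5)/(1369/250) = 81900/1369 ≈ 59.825
Max retention: S = 1000/(81900/1369) − 10 = 5500/819 in (≈ 6.716 in)
Ia = 0.2·(5500/819) = 1100/819 in ≈ 1.343 in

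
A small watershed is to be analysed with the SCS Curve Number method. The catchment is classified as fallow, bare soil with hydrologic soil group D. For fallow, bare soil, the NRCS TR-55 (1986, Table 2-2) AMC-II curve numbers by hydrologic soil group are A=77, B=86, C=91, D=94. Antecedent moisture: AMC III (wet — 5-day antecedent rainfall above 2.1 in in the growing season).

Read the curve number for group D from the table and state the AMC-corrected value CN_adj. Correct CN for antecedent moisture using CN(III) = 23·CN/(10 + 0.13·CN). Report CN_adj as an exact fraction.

NRCS table: fallow, bare soil, soil group D → CN(II) = 94
Adjust CN=94 to AMC III: 23·94/(10 + 0.13·94) → 2162 ÷ (1111/50) = 108100/1111 ≈ 97.300

CN_adj = 108100/1111 ≈ 97.300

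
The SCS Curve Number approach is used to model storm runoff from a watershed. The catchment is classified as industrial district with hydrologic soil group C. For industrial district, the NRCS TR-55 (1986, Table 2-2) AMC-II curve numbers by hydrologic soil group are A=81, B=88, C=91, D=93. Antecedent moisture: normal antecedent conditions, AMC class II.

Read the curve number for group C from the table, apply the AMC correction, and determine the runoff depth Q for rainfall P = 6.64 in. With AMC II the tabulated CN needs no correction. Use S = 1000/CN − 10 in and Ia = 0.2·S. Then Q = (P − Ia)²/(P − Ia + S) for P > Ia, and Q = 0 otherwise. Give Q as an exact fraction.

NRCS table: industrial district, soil group C → CN(II) = 91
Average conditions: CN = 91 (no AMC adjustment).
S = 1000/91 − 10 = 90/91 in ≈ 0.989 in
Ia = 0.2·(90/91) = 18/91 in ≈ 0.198 in
Since P=6.640 > Ia=0.198: effective rainfall P−Ia = 14656/2275 in
Q: (14656/2275)² ÷ (16906/2275) = 107399168/19230575 in (≈ 5.585 in)

Q = 107399168/19230575 in ≈ 5.585 in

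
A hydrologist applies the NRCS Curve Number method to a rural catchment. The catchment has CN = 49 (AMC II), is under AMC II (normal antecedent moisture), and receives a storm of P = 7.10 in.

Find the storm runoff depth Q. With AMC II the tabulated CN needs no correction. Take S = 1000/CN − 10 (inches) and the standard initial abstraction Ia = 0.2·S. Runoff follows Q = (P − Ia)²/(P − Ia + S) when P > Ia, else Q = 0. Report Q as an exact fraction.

AMC II — tabulated CN = 49 applies directly.
S = 1000/49 − 10 = 510/49 in ≈ 10.408 in
Ia = 0.2·(510/49) = 102/49 in ≈ 2.082 in
Excess rainfall: 7.100 − 2.082 = 5.018 in; P > Ia so Q > 0
Runoff Q = (P−Ia)²/(P−Ia+S) = (5.018)²/(5.018+10.408) = 6046681/3703910 ≈ 1.633 in

Q = 6046681/3703910 in ≈ 1.633 in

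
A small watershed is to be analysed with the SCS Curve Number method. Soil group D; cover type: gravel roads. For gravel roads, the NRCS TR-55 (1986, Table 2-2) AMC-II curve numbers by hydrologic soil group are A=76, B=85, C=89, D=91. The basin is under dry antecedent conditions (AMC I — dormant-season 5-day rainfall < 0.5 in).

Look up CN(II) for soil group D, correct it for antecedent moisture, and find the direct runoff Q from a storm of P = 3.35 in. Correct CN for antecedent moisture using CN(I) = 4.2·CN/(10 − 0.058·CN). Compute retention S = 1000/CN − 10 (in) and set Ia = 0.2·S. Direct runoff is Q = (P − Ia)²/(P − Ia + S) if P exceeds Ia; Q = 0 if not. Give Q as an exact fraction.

NRCS table: gravel roads, soil group D → CN(II) = 91
CN(I) from CN(II)=91: (4.2·91)/(10 − 0.058·91) = 63700/787 ≈ 80.940
S = 1000/(63700/787) − 10 = 1500/637 in ≈ 2.355 in
Initial abstraction Ia = S/5 = (1500/637)/5 = 300/637 ≈ 0.471 in
P − Ia = 3.350 − 0.471 = 36679/12740 ≈ 2.879 in (> 0, runoff occurs)
Runoff Q = (P−Ia)²/(P−Ia+S) = (2.879)²/(2.879+2.355) = 1345349041/849490460 ≈ 1.584 in

Q = 1345349041/849490460 in ≈ 1.584 in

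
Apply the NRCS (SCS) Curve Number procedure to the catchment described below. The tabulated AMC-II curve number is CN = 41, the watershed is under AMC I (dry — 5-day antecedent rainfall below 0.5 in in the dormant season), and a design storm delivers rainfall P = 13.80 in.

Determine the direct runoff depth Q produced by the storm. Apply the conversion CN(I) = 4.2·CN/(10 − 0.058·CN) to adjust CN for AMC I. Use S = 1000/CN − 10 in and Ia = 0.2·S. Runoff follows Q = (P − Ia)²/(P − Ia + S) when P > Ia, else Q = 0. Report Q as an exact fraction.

Q = 894548281/763745745 in ≈ 1.171 in

CN(I) from CN(II)=41: (4.2·41)/(10 − 0.058·41) = 86100/3811 ≈ 22.592
Retention S: 1000/CN − 10 with CN=22.592 → S = 29500/861 ≈ 34.262 in
Initial abstraction Ia = S/5 = (29500/861)/5 = 5900/861 ≈ 6.852 in
P − Ia = 13.800 − 6.852 = 29909/4305 ≈ 6.948 in (> 0, runoff occurs)
Runoff Q = (P−Ia)²/(P−Ia+S) = (6.948)²/(6.948+34.262) = 894548281/763745745 ≈ 1.171 in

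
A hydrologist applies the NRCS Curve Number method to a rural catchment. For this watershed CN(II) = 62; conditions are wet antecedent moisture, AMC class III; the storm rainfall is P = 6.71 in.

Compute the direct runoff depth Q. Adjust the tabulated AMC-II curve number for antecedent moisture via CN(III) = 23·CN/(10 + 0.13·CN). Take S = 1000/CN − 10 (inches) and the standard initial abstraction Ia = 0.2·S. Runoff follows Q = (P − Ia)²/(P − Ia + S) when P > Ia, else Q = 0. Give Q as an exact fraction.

Adjust CN=62 to AMC III: 23·62/(10 + 0.13·62) → 1426 ÷ (903/50) = 71300/903 ≈ 78.959
Retention S: 1000/CN − 10 with CN=78.959 → S = 1900/713 ≈ 2.665 in
Ia = 0.2·(1900/713) = 380/713 in ≈ 0.533 in
Excess rainfall: 6.710 − 0.533 = 6.177 in; P > Ia so Q > 0
Runoff Q = (P−Ia)²/(P−Ia+S) = (6.177)²/(6.177+2.665) = 193972418929/44949159900 ≈ 4.315 in

Q = 193972418929/44949159900 in ≈ 4.315 in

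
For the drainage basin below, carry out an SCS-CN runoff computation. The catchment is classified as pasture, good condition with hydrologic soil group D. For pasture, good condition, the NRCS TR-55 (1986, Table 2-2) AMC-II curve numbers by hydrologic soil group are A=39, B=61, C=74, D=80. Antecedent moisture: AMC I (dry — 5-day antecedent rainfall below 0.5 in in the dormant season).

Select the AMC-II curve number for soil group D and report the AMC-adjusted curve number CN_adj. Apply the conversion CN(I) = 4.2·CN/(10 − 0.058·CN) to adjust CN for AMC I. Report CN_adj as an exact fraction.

CN_adj = 4200/67 ≈ 62.687

NRCS table: pasture, good condition, soil group D → CN(II) = 80
Adjust CN=80 to AMC I: 4.2·80/(10 − 0.058·80) → 336 ÷ (134/25) = 4200/67 ≈ 62.687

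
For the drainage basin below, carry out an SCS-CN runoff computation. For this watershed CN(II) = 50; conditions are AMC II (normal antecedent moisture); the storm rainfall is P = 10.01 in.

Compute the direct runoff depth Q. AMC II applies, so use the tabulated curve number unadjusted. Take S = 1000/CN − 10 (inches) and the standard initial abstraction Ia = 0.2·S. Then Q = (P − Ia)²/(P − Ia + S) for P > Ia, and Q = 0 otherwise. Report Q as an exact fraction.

Q = 641601/180100 in ≈ 3.562 in

AMC II — tabulated CN = 50 applies directly.
S = 1000/50 − 10 = 10 in ≈ 10.000 in
Ia = 0.2S: 0.2·10.000 = 2.000 in (exactly 2)
Since P=10.010 > Ia=2.000: effective rainfall P−Ia = 801/100 in
Q = (801/100)²/((801/100) + 10) = (641601/10000)/(1801/100) = 641601/180100 in ≈ 3.562 in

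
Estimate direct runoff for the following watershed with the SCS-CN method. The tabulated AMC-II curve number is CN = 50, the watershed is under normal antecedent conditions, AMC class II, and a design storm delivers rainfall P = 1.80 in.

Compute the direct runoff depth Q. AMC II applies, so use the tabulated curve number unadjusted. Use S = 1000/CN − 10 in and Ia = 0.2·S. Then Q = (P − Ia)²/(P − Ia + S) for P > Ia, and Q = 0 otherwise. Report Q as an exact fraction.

Q = 0 in ≈ 0.000 in

CN(II) = 50; AMC II needs no correction.
Max retention: S = 1000/50 − 10 = 10 in (≈ 10.000 in)
Initial abstraction Ia = S/5 = 10/5 = 2 ≈ 2.000 in
P = 1.800 ≤ Ia = 2.000 in: entire storm abstracted, Q = 0.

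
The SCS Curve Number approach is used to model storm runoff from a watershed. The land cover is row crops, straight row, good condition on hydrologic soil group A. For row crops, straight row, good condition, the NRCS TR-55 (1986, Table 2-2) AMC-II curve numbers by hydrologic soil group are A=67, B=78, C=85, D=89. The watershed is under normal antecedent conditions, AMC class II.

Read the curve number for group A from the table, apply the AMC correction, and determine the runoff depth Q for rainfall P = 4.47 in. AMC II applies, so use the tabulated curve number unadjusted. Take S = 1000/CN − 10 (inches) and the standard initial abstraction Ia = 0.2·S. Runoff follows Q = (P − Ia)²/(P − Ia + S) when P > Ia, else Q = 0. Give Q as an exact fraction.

NRCS table: row crops, straight row, good condition, soil group A → CN(II) = 67
Average conditions: CN = 67 (no AMC adjustment).
Retention S: 1000/CN − 10 with CN=67.000 → S = 330/67 ≈ 4.925 in
Ia = 0.2·(330/67) = 66/67 in ≈ 0.985 in
Since P=4.470 > Ia=0.985: effective rainfall P−Ia = 23349/6700 in
Q: (23349/6700)² ÷ (56349/6700) = 60575089/41948700 in (≈ 1.444 in)

Q = 60575089/41948700 in ≈ 1.444 in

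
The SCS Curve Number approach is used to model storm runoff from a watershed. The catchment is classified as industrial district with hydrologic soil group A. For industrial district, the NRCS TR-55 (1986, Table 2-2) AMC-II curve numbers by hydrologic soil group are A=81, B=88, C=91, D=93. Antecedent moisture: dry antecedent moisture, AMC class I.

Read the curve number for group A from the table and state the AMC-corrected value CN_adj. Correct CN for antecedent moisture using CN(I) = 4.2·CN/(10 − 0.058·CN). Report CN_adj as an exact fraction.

NRCS table: industrial district, soil group A → CN(II) = 81
Adjust CN=81 to AMC I: 4.2·81/(10 − 0.058·81) → (1701/5) ÷ (2651/500) = 170100/2651 ≈ 64.164

CN_adj = 170100/2651 ≈ 64.164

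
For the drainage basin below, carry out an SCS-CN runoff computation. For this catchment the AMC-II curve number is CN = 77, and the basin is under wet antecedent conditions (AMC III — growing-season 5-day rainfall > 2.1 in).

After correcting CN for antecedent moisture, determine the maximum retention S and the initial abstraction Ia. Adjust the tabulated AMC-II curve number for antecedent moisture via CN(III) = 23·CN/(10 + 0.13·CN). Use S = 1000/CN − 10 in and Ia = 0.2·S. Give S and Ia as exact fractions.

CN(III) from CN(II)=77: (23·77)/(10 + 0.13·77) = 7700/87 ≈ 88.506
Retention S: 1000/CN − 10 with CN=88.506 → S = 100/77 ≈ 1.299 in
Ia = 0.2S: 0.2·1.299 = 0.260 in (exactly 20/77)

S = 100/77 in ≈ 1.299 in; Ia = 20/77 in ≈ 0.260 in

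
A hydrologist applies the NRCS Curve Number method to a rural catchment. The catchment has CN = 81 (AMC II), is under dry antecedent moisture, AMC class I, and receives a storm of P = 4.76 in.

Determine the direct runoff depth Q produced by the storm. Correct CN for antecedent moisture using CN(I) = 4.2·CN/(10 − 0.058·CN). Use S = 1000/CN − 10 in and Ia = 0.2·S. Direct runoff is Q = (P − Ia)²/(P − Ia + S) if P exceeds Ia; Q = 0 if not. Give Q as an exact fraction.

Q = 23999896561/16687617975 in ≈ 1.438 in

CN(I) from CN(II)=81: (4.2·81)/(10 − 0.058·81) = 170100/2651 ≈ 64.164
S = 1000/(170100/2651) − 10 = 9500/1701 in ≈ 5.585 in
Initial abstraction Ia = S/5 = (9500/1701)/5 = 1900/1701 ≈ 1.117 in
Excess rainfall: 4.760 − 1.117 = 3.643 in; P > Ia so Q > 0
Runoff Q = (P−Ia)²/(P−Ia+S) = (3.643)²/(3.643+5.585) = 23999896561/16687617975 ≈ 1.438 in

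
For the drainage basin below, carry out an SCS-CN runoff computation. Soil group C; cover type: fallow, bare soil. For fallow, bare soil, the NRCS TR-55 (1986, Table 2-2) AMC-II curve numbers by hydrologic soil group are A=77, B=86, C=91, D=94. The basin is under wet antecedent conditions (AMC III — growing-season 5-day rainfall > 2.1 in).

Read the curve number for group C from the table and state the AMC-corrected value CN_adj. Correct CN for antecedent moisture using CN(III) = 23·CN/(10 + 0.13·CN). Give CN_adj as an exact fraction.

CN_adj = 209300/2183 ≈ 95.877

NRCS table: fallow, bare soil, soil group C → CN(II) = 91
Adjust CN=91 to AMC III: 23·91/(10 + 0.13·91) → 2093 ÷ (2183/100) = 209300/2183 ≈ 95.877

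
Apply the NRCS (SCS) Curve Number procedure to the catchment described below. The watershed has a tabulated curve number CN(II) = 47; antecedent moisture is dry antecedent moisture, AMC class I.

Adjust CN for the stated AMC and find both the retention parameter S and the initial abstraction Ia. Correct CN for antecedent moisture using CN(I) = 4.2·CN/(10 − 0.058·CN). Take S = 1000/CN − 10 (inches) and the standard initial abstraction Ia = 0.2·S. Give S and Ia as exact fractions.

CN(I) from CN(II)=47: (4.2·47)/(10 − 0.058·47) = 98700/3637 ≈ 27.138
Retention S: 1000/CN − 10 with CN=27.138 → S = 26500/987 ≈ 26.849 in
Ia = 0.2·(26500/987) = 5300/987 in ≈ 5.370 in

S = 26500/987 in ≈ 26.849 in; Ia = 5300/987 in ≈ 5.370 in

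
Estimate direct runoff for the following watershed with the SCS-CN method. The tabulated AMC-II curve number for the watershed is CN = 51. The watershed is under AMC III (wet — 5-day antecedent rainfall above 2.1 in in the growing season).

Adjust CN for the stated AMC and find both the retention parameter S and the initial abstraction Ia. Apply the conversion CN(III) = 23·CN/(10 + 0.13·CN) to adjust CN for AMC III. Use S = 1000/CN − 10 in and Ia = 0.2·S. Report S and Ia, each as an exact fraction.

S = 4900/1173 in ≈ 4.177 in; Ia = 980/1173 in ≈ 0.835 in

Adjust CN=51 to AMC III: 23·51/(10 + 0.13·51) → 1173 ÷ (1663/100) = 117300/1663 ≈ 70.535
Retention S: 1000/CN − 10 with CN=70.535 → S = 4900/1173 ≈ 4.177 in
Ia = 0.2·(4900/1173) = 980/1173 in ≈ 0.835 in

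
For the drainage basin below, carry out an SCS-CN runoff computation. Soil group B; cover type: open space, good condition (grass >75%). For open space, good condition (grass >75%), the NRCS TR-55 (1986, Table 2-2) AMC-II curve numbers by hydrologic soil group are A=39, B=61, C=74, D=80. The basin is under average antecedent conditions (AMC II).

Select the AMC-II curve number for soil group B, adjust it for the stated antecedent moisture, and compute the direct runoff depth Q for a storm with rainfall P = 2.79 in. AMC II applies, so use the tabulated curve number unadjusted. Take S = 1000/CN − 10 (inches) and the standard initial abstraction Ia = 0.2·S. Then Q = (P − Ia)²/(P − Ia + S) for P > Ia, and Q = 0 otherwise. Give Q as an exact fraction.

Q = 28329987/98045300 in ≈ 0.289 in

NRCS table: open space, good condition (grass >75%), soil group B → CN(II) = 61
AMC II — tabulated CN = 61 applies directly.
Max retention: S = 1000/61 − 10 = 390/61 in (≈ 6.393 in)
Initial abstraction Ia = S/5 = (390/61)/5 = 78/61 ≈ 1.279 in
Since P=2.790 > Ia=1.279: effective rainfall P−Ia = 9219/6100 in
Runoff Q = (P−Ia)²/(P−Ia+S) = (1.511)²/(1.511+6.393) = 28329987/98045300 ≈ 0.289 in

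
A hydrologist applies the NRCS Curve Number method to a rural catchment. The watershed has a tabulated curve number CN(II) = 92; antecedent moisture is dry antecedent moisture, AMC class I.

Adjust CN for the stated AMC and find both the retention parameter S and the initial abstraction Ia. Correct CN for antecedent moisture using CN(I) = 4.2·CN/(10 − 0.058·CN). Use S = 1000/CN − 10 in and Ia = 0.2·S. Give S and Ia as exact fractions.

S = 1000/483 in ≈ 2.070 in; Ia = 200/483 in ≈ 0.414 in

CN(I) from CN(II)=92: (4.2·92)/(10 − 0.058·92) = 48300/583 ≈ 82.847
Max retention: S = 1000/(48300/583) − 10 = 1000/483 in (≈ 2.070 in)
Ia = 0.2·(1000/483) = 200/483 in ≈ 0.414 in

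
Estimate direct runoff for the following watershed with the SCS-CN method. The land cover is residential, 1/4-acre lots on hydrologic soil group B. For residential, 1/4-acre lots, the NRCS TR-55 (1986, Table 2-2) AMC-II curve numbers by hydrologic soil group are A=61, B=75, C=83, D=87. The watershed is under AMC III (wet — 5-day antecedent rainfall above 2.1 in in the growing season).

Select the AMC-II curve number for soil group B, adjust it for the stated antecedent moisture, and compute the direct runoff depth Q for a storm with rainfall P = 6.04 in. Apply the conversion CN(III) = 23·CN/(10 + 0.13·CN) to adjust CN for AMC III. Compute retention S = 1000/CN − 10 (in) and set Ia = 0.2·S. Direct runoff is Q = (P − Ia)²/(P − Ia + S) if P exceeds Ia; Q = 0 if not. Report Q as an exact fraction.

Q = 98386561/21422775 in ≈ 4.593 in

NRCS table: residential, 1/4-acre lots, soil group B → CN(II) = 75
Wet (AMC III): CN(III) = 23·75/(10 + 0.13·75) = 1725/(79/4) = 6900/79 ≈ 87.342
S = 1000/(6900/79) − 10 = 100/69 in ≈ 1.449 in
Ia = 0.2S: 0.2·1.449 = 0.290 in (exactly 20/69)
Since P=6.040 > Ia=0.290: effective rainfall P−Ia = 9919/1725 in
Runoff Q = (P−Ia)²/(P−Ia+S) = (5.750)²/(5.750+1.449) = 98386561/21422775 ≈ 4.593 in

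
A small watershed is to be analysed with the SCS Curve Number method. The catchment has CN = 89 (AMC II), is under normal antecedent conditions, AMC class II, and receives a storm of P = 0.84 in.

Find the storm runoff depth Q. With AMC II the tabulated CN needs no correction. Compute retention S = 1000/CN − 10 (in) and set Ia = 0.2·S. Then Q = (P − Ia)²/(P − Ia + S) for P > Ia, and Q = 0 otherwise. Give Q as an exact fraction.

CN(II) = 89; AMC II needs no correction.
Max retention: S = 1000/89 − 10 = 110/89 in (≈ 1.236 in)
Ia = 0.2S: 0.2·1.236 = 0.247 in (exactly 22/89)
Since P=0.840 > Ia=0.247: effective rainfall P−Ia = 1319/2225 in
Q = (1319/2225)²/((1319/2225) + 110/89) = (1739761/4950625)/(4069/2225) = 1739761/9053525 in ≈ 0.192 in

Q = 1739761/9053525 in ≈ 0.192 in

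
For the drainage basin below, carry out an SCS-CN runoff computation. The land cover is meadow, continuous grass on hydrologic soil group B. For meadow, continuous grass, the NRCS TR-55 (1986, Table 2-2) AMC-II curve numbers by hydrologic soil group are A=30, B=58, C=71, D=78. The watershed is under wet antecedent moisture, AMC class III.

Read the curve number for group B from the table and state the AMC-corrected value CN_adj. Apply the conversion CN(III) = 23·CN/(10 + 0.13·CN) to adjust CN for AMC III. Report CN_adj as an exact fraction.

NRCS table: meadow, continuous grass, soil group B → CN(II) = 58
CN(III) from CN(II)=58: (23·58)/(10 + 0.13·58) = 66700/877 ≈ 76.055

CN_adj = 66700/877 ≈ 76.055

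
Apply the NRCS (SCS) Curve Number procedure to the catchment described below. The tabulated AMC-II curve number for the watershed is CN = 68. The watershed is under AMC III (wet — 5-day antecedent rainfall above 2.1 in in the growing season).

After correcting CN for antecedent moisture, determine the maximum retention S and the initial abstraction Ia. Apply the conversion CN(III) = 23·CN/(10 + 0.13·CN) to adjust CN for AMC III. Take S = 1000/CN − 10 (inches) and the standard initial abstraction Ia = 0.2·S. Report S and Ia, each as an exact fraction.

S = 800/391 in ≈ 2.046 in; Ia = 160/391 in ≈ 0.409 in

Adjust CN=68 to AMC III: 23·68/(10 + 0.13·68) → 1564 ÷ (471/25) = 39100/471 ≈ 83.015
Max retention: S = 1000/(39100/471) − 10 = 800/391 in (≈ 2.046 in)
Ia = 0.2S: 0.2·2.046 = 0.409 in (exactly 160/391)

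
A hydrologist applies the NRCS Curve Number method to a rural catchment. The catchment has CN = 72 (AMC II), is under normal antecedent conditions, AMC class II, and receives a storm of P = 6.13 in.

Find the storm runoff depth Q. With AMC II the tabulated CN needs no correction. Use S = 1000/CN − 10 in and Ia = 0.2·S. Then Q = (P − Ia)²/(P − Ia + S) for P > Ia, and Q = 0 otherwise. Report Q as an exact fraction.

Q = 23203489/7485300 in ≈ 3.100 in

AMC II — tabulated CN = 72 applies directly.
Retention S: 1000/CN − 10 with CN=72.000 → S = 35/9 ≈ 3.889 in
Initial abstraction Ia = S/5 = (35/9)/5 = 7/9 ≈ 0.778 in
Since P=6.130 > Ia=0.778: effective rainfall P−Ia = 4817/900 in
Q = (4817/900)²/((4817/900) + 35/9) = (23203489/810000)/(8317/900) = 23203489/7485300 in ≈ 3.100 in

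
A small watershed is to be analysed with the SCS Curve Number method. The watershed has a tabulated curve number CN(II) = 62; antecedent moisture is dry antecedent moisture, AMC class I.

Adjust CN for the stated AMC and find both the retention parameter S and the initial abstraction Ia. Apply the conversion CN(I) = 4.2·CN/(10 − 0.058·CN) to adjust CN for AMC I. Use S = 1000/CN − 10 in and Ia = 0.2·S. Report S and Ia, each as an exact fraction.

CN(I) from CN(II)=62: (4.2·62)/(10 − 0.058·62) = 65100/1601 ≈ 40.662
Retention S: 1000/CN − 10 with CN=40.662 → S = 9500/651 ≈ 14.593 in
Ia = 0.2S: 0.2·14.593 = 2.919 in (exactly 1900/651)

S = 9500/651 in ≈ 14.593 in; Ia = 1900/651 in ≈ 2.919 in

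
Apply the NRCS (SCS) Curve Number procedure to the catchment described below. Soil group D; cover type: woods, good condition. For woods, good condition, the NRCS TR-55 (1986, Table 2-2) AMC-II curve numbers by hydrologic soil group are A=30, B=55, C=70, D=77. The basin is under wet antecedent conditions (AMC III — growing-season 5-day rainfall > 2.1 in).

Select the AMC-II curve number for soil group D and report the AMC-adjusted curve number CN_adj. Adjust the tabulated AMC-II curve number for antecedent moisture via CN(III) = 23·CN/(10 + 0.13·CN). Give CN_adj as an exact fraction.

NRCS table: woods, good condition, soil group D → CN(II) = 77
Wet (AMC III): CN(III) = 23·77/(10 + 0.13·77) = 1771/(2001/100) = 7700/87 ≈ 88.506

CN_adj = 7700/87 ≈ 88.506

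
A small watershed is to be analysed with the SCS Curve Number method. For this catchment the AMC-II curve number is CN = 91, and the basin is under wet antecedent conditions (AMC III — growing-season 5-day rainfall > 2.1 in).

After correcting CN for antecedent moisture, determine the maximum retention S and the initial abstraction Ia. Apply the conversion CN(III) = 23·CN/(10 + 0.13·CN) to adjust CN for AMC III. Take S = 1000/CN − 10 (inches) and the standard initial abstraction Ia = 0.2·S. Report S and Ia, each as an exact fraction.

Adjust CN=91 to AMC III: 23·91/(10 + 0.13·91) → 2093 ÷ (2183/100) = 209300/2183 ≈ 95.877
Retention S: 1000/CN − 10 with CN=95.877 → S = 900/2093 ≈ 0.430 in
Ia = 0.2S: 0.2·0.430 = 0.086 in (exactly 180/2093)

S = 900/2093 in ≈ 0.430 in; Ia = 180/2093 in ≈ 0.086 in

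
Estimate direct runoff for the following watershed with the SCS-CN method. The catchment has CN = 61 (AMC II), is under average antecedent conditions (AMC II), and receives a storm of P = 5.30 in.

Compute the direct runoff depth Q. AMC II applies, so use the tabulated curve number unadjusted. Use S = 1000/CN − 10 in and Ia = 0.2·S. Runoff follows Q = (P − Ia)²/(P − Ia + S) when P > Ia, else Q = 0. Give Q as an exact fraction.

CN(II) = 61; AMC II needs no correction.
S = 1000/61 − 10 = 390/61 in ≈ 6.393 in
Initial abstraction Ia = S/5 = (390/61)/5 = 78/61 ≈ 1.279 in
Excess rainfall: 5.300 − 1.279 = 4.021 in; P > Ia so Q > 0
Runoff Q = (P−Ia)²/(P−Ia+S) = (4.021)²/(4.021+6.393) = 6017209/3875330 ≈ 1.553 in

Q = 6017209/3875330 in ≈ 1.553 in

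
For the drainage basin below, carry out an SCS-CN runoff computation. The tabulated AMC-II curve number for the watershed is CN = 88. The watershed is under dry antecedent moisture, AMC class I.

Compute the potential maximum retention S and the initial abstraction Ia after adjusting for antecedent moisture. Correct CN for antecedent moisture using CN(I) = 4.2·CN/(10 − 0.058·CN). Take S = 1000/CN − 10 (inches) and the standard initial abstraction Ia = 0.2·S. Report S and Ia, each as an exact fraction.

CN(I) from CN(II)=88: (4.2·88)/(10 − 0.058·88) = 3850/51 ≈ 75.490
Retention S: 1000/CN − 10 with CN=75.490 → S = 250/77 ≈ 3.247 in
Initial abstraction Ia = S/5 = (250/77)/5 = 50/77 ≈ 0.649 in

S = 250/77 in ≈ 3.247 in; Ia = 50/77 in ≈ 0.649 in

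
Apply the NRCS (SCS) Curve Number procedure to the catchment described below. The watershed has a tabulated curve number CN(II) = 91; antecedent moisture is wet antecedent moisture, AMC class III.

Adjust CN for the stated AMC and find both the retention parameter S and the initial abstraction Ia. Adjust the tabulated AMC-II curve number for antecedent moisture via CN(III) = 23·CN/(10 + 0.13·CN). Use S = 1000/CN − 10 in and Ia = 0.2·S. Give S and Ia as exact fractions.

Adjust CN=91 to AMC III: 23·91/(10 + 0.13·91) → 2093 ÷ (2183/100) = 209300/2183 ≈ 95.877
S = 1000/(209300/2183) − 10 = 900/2093 in ≈ 0.430 in
Initial abstraction Ia = S/5 = (900/2093)/5 = 180/2093 ≈ 0.086 in

S = 900/2093 in ≈ 0.430 in; Ia = 180/2093 in ≈ 0.086 in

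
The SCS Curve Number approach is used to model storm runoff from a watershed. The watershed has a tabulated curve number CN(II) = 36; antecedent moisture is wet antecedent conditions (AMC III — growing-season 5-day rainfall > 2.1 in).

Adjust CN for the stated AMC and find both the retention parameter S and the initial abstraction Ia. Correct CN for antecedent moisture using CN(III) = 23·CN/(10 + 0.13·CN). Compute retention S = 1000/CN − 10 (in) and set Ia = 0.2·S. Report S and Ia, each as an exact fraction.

Adjust CN=36 to AMC III: 23·36/(10 + 0.13·36) → 828 ÷ (367/25) = 20700/367 ≈ 56.403
Retention S: 1000/CN − 10 with CN=56.403 → S = 1600/207 ≈ 7.729 in
Initial abstraction Ia = S/5 = (1600/207)/5 = 320/207 ≈ 1.546 in

S = 1600/207 in ≈ 7.729 in; Ia = 320/207 in ≈ 1.546 in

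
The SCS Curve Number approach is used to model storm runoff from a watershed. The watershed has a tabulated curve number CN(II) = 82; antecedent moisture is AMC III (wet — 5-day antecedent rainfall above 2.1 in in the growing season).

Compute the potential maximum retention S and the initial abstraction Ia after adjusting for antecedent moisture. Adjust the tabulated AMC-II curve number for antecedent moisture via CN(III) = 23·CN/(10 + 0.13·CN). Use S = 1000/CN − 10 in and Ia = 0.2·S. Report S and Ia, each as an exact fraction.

S = 900/943 in ≈ 0.954 in; Ia = 180/943 in ≈ 0.191 in

Wet (AMC III): CN(III) = 23·82/(10 + 0.13·82) = 1886/(1033/50) = 94300/1033 ≈ 91.288
S = 1000/(94300/1033) − 10 = 900/943 in ≈ 0.954 in
Ia = 0.2S: 0.2·0.954 = 0.191 in (exactly 180/943)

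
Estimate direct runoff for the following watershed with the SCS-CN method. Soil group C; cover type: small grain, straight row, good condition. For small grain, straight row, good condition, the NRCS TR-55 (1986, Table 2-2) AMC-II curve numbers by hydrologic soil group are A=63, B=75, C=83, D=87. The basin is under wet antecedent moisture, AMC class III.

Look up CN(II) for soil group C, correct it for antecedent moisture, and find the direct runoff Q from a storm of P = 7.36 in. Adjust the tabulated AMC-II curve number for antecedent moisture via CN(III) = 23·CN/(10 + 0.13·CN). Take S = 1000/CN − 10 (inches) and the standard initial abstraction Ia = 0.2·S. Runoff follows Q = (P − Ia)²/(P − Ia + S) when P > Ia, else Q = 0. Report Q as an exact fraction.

NRCS table: small grain, straight row, good condition, soil group C → CN(II) = 83
Wet (AMC III): CN(III) = 23·83/(10 + 0.13·83) = 1909/(2079/100) = 190900/2079 ≈ 91.823
S = 1000/(190900/2079) − 10 = 1700/1909 in ≈ 0.891 in
Initial abstraction Ia = S/5 = (1700/1909)/5 = 340/1909 ≈ 0.178 in
P − Ia = 7.360 − 0.178 = 342756/47725 ≈ 7.182 in (> 0, runoff occurs)
Q = (342756/47725)²/((342756/47725) + 1700/1909) = (117481675536/2277675625)/(385256/47725) = 14685209442/2298292825 in ≈ 6.390 in

Q = 14685209442/2298292825 in ≈ 6.390 in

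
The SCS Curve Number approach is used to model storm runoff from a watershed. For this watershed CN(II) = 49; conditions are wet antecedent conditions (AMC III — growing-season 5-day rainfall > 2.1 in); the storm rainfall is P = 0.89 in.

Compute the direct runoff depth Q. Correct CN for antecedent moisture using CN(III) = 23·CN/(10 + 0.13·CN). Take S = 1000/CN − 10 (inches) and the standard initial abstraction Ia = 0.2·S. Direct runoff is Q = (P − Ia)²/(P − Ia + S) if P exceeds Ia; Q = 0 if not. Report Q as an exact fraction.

Q = 0 in ≈ 0.000 in

Adjust CN=49 to AMC III: 23·49/(10 + 0.13·49) → 1127 ÷ (1637/100) = 112700/1637 ≈ 68.845
S = 1000/(112700/1637) − 10 = 5100/1127 in ≈ 4.525 in
Initial abstraction Ia = S/5 = (5100/1127)/5 = 1020/1127 ≈ 0.905 in
P = 0.890 ≤ Ia = 0.905 in: entire storm abstracted, Q = 0.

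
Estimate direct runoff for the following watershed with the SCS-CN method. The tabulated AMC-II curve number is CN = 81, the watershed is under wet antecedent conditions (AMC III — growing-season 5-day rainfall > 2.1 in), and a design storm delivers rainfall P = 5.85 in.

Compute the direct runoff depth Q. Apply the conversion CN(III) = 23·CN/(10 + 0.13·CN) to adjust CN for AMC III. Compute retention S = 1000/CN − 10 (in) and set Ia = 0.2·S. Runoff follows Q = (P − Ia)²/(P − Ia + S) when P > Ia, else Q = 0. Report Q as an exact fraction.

Q = 44255957641/9254303460 in ≈ 4.782 in

Adjust CN=81 to AMC III: 23·81/(10 + 0.13·81) → 1863 ÷ (2053/100) = 186300/2053 ≈ 90.745
Max retention: S = 1000/(186300/2053) − 10 = 1900/1863 in (≈ 1.020 in)
Initial abstraction Ia = S/5 = (1900/1863)/5 = 380/1863 ≈ 0.204 in
Since P=5.850 > Ia=0.204: effective rainfall P−Ia = 210371/37260 in
Q = (210371/37260)²/((210371/37260) + 1900/1863) = (44255957641/1388307600)/(248371/37260) = 44255957641/9254303460 in ≈ 4.782 in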